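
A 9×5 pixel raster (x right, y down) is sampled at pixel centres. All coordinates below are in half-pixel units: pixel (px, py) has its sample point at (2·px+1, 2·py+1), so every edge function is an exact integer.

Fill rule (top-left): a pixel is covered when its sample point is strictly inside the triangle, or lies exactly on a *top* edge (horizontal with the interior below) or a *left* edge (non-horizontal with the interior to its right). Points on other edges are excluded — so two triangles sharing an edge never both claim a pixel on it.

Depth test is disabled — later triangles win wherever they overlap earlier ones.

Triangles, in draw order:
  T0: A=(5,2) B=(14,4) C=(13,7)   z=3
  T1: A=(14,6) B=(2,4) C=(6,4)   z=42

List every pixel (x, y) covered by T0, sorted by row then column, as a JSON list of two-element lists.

T0:
  2·area = 29
  edge (5, 2)→(14, 4): d=(9,2) right/bottom  bias=-1
  edge (14, 4)→(13, 7): d=(-1,3) right/bottom  bias=-1
  edge (13, 7)→(5, 2): d=(-8,-5) top-left  bias=+0
    (7,0)@(15, 1): e=[-29,0,58] → ·  [on edge]
    (3,1)@(7, 3): e=[5,22,2] → █
    (4,1)@(9, 3): e=[1,16,12] → █
    (5,1)@(11, 3): e=[-3,10,22] → ·
    (3,2)@(7, 5): e=[23,20,-14] → ·
    (4,2)@(9, 5): e=[19,14,-4] → ·
    (5,2)@(11, 5): e=[15,8,6] → █
    (6,2)@(13, 5): e=[11,2,16] → █
    (7,2)@(15, 5): e=[7,-4,26] → ·
    (5,3)@(11, 7): e=[33,6,-10] → ·
    (6,3)@(13, 7): e=[29,0,0] → ·  [on edge]
  covered (4 px):
    · · · · · · · · ·
    · · · █ █ · · · ·
    · · · · · █ █ · ·
    · · · · · · · · ·
    · · · · · · · · ·
T1:
  2·area = 8
  edge (14, 6)→(2, 4): d=(-12,-2) top-left  bias=+0
  edge (2, 4)→(6, 4): d=(4,0) top-left  bias=+0
  edge (6, 4)→(14, 6): d=(8,2) right/bottom  bias=-1
    (4,2)@(9, 5): e=[2,4,2] → █
    (5,2)@(11, 5): e=[6,4,-2] → ·
    (4,3)@(9, 7): e=[-22,12,18] → ·
  covered (1 px):
    · · · · · · · · ·
    · · · · · · · · ·
    · · · · █ · · · ·
    · · · · · · · · ·
    · · · · · · · · ·

Answer: [[3,1],[4,1],[5,2],[6,2]]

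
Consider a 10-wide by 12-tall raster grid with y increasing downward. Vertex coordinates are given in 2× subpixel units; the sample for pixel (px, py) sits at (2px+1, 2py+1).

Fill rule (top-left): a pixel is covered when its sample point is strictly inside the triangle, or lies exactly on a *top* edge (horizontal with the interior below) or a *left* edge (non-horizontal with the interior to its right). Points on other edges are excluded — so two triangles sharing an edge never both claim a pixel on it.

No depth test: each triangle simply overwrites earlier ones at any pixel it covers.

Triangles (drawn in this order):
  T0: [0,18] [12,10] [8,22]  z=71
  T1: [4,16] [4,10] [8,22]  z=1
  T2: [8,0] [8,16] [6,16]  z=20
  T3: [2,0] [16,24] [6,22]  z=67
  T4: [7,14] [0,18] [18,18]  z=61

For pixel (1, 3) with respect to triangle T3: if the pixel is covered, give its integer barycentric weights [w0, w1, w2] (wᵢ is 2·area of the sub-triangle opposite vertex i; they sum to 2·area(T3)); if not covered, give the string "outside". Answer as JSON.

T0:
  2·area = 112
  edge (0, 18)→(12, 10): d=(12,-8) top-left  bias=+0
  edge (12, 10)→(8, 22): d=(-4,12) right/bottom  bias=-1
  edge (8, 22)→(0, 18): d=(-8,-4) top-left  bias=+0
    (7,0)@(15, 1): e=[-84,0,196] → ·  [on edge]
    (6,3)@(13, 7): e=[-28,0,140] → ·  [on edge]
    (5,5)@(11, 11): e=[4,8,100] → █
    (6,5)@(13, 11): e=[20,-16,108] → ·
    (4,6)@(9, 13): e=[12,24,76] → █
    (5,6)@(11, 13): e=[28,0,84] → ·  [on edge]
    (2,7)@(5, 15): e=[4,64,44] → █
    (3,7)@(7, 15): e=[20,40,52] → █
    (5,7)@(11, 15): e=[52,-8,68] → ·
    (1,8)@(3, 17): e=[12,80,20] → █
    (5,8)@(11, 17): e=[76,-16,52] → ·
    (1,9)@(3, 19): e=[36,72,4] → █
    (4,9)@(9, 19): e=[84,0,28] → ·  [on edge]
  covered (13 px):
    · · · · · · · · · ·
    · · · · · · · · · ·
    · · · · · · · · · ·
    · · · · · · · · · ·
    · · · · · · · · · ·
    · · · · · █ · · · ·
    · · · · █ · · · · ·
    · · █ █ █ · · · · ·
    · █ █ █ █ · · · · ·
    · █ █ █ · · · · · ·
    · · · █ · · · · · ·
    · · · · · · · · · ·
T1:
  2·area = 24
  edge (4, 16)→(4, 10): d=(0,-6) top-left  bias=+0
  edge (4, 10)→(8, 22): d=(4,12) right/bottom  bias=-1
  edge (8, 22)→(4, 16): d=(-4,-6) top-left  bias=+0
    (0,0)@(1, 1): e=[-18,0,42] → ·  [on edge]
    (1,3)@(3, 7): e=[-6,0,30] → ·  [on edge]
    (2,6)@(5, 13): e=[6,0,18] → ·  [on edge]
    (2,7)@(5, 15): e=[6,8,10] → █
    (3,7)@(7, 15): e=[18,-16,22] → ·
    (2,8)@(5, 17): e=[6,16,2] → █
    (3,8)@(7, 17): e=[18,-8,14] → ·
    (2,9)@(5, 19): e=[6,24,-6] → ·
    (3,9)@(7, 19): e=[18,0,6] → ·  [on edge]
  covered (2 px):
    · · · · · · · · · ·
    · · · · · · · · · ·
    · · · · · · · · · ·
    · · · · · · · · · ·
    · · · · · · · · · ·
    · · · · · · · · · ·
    · · · · · · · · · ·
    · · █ · · · · · · ·
    · · █ · · · · · · ·
    · · · · · · · · · ·
    · · · · · · · · · ·
    · · · · · · · · · ·
T2:
  2·area = 32
  edge (8, 0)→(8, 16): d=(0,16) right/bottom  bias=-1
  edge (8, 16)→(6, 16): d=(-2,0) right/bottom  bias=-1
  edge (6, 16)→(8, 0): d=(2,-16) top-left  bias=+0
    (3,4)@(7, 9): e=[16,14,2] → █
    (4,4)@(9, 9): e=[-16,14,34] → ·
    (3,5)@(7, 11): e=[16,10,6] → █
    (4,5)@(9, 11): e=[-16,10,38] → ·
    (3,6)@(7, 13): e=[16,6,10] → █
    (4,6)@(9, 13): e=[-16,6,42] → ·
    (3,7)@(7, 15): e=[16,2,14] → █
    (4,7)@(9, 15): e=[-16,2,46] → ·
    (3,8)@(7, 17): e=[16,-2,18] → ·
  covered (4 px):
    · · · · · · · · · ·
    · · · · · · · · · ·
    · · · · · · · · · ·
    · · · · · · · · · ·
    · · · █ · · · · · ·
    · · · █ · · · · · ·
    · · · █ · · · · · ·
    · · · █ · · · · · ·
    · · · · · · · · · ·
    · · · · · · · · · ·
    · · · · · · · · · ·
    · · · · · · · · · ·
T3:
  2·area = 212
  edge (2, 0)→(16, 24): d=(14,24) right/bottom  bias=-1
  edge (16, 24)→(6, 22): d=(-10,-2) top-left  bias=+0
  edge (6, 22)→(2, 0): d=(-4,-22) top-left  bias=+0
    (1,1)@(3, 3): e=[18,184,10] → █
    (2,1)@(5, 3): e=[-30,188,54] → ·
    (1,2)@(3, 5): e=[46,164,2] → █
    (2,2)@(5, 5): e=[-2,168,46] → ·
    (1,3)@(3, 7): e=[74,144,-6] → ·
    (2,3)@(5, 7): e=[26,148,38] → █
    (3,3)@(7, 7): e=[-22,152,82] → ·
    (2,4)@(5, 9): e=[54,128,30] → █
    (3,4)@(7, 9): e=[6,132,74] → █
    (4,4)@(9, 9): e=[-42,136,118] → ·
    (2,5)@(5, 11): e=[82,108,22] → █
    (4,5)@(9, 11): e=[-14,116,110] → ·
    (0,10)@(1, 21): e=[318,0,-106] → ·  [on edge]
    (5,11)@(11, 23): e=[106,0,106] → █  [on edge]
  covered (27 px):
    · · · · · · · · · ·
    · █ · · · · · · · ·
    · █ · · · · · · · ·
    · · █ · · · · · · ·
    · · █ █ · · · · · ·
    · · █ █ · · · · · ·
    · · █ █ █ · · · · ·
    · · █ █ █ · · · · ·
    · · · █ █ █ · · · ·
    · · · █ █ █ █ · · ·
    · · · █ █ █ █ · · ·
    · · · · · █ █ █ · ·
T4:
  2·area = 72  (B↔C swapped to make it positive)
  edge (7, 14)→(18, 18): d=(11,4) right/bottom  bias=-1
  edge (18, 18)→(0, 18): d=(-18,0) right/bottom  bias=-1
  edge (0, 18)→(7, 14): d=(7,-4) top-left  bias=+0
    (3,7)@(7, 15): e=[11,54,7] → █
    (4,7)@(9, 15): e=[3,54,15] → █
    (5,7)@(11, 15): e=[-5,54,23] → ·
    (1,8)@(3, 17): e=[49,18,5] → █
    (2,8)@(5, 17): e=[41,18,13] → █
    (5,8)@(11, 17): e=[17,18,37] → █
    (6,8)@(13, 17): e=[9,18,45] → █
    (7,8)@(15, 17): e=[1,18,53] → █
    (8,8)@(17, 17): e=[-7,18,61] → ·
    (1,9)@(3, 19): e=[71,-18,19] → ·
    (2,9)@(5, 19): e=[63,-18,27] → ·
    (3,9)@(7, 19): e=[55,-18,35] → ·
  covered (9 px):
    · · · · · · · · · ·
    · · · · · · · · · ·
    · · · · · · · · · ·
    · · · · · · · · · ·
    · · · · · · · · · ·
    · · · · · · · · · ·
    · · · · · · · · · ·
    · · · █ █ · · · · ·
    · █ █ █ █ █ █ █ · ·
    · · · · · · · · · ·
    · · · · · · · · · ·
    · · · · · · · · · ·

Final: "outside"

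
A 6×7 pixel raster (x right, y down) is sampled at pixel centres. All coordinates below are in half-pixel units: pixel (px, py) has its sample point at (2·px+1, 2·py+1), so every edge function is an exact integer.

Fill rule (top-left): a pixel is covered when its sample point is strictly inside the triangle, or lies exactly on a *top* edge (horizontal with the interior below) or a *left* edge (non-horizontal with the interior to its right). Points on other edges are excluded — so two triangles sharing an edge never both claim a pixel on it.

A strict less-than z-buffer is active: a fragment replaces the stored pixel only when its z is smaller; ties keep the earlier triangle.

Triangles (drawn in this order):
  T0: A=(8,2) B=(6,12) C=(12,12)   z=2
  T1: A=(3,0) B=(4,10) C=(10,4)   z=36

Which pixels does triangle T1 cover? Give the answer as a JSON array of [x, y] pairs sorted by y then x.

T0:
  2·area = 60  (B↔C swapped to make it positive)
  edge (8, 2)→(12, 12): d=(4,10) right/bottom  bias=-1
  edge (12, 12)→(6, 12): d=(-6,0) right/bottom  bias=-1
  edge (6, 12)→(8, 2): d=(2,-10) top-left  bias=+0
    (4,2)@(9, 5): e=[2,42,16] → #
    (5,2)@(11, 5): e=[-18,42,36] → ·
    (3,3)@(7, 7): e=[30,30,0] → #  [on edge]
    (5,3)@(11, 7): e=[-10,30,40] → ·
    (3,4)@(7, 9): e=[38,18,4] → #
    (5,4)@(11, 9): e=[-2,18,44] → ·
    (3,5)@(7, 11): e=[46,6,8] → #
    (5,5)@(11, 11): e=[6,6,48] → #
    (3,6)@(7, 13): e=[54,-6,12] → ·
    (4,6)@(9, 13): e=[34,-6,32] → ·
    (5,6)@(11, 13): e=[14,-6,52] → ·
  covered (8 px):
    · · · · · ·
    · · · · · ·
    · · · · # ·
    · · · # # ·
    · · · # # ·
    · · · # # #
    · · · · · ·
T1:
  2·area = 66  (B↔C swapped to make it positive)
  edge (3, 0)→(10, 4): d=(7,4) right/bottom  bias=-1
  edge (10, 4)→(4, 10): d=(-6,6) right/bottom  bias=-1
  edge (4, 10)→(3, 0): d=(-1,-10) top-left  bias=+0
    (2,1)@(5, 3): e=[13,36,17] → #
    (3,1)@(7, 3): e=[5,24,37] → #
    (4,1)@(9, 3): e=[-3,12,57] → ·
    (5,1)@(11, 3): e=[-11,0,77] → ·  [on edge]
    (2,2)@(5, 5): e=[27,24,15] → #
    (4,2)@(9, 5): e=[11,0,55] → ·  [on edge]
    (2,3)@(5, 7): e=[41,12,13] → #
    (3,3)@(7, 7): e=[33,0,33] → ·  [on edge]
    (2,4)@(5, 9): e=[55,0,11] → ·  [on edge]
    (1,5)@(3, 11): e=[77,0,-11] → ·  [on edge]
    (0,6)@(1, 13): e=[99,0,-33] → ·  [on edge]
  covered (5 px):
    · · · · · ·
    · · # # · ·
    · · # # · ·
    · · # · · ·
    · · · · · ·
    · · · · · ·
    · · · · · ·

Final: [[2,1],[3,1],[2,2],[3,2],[2,3]]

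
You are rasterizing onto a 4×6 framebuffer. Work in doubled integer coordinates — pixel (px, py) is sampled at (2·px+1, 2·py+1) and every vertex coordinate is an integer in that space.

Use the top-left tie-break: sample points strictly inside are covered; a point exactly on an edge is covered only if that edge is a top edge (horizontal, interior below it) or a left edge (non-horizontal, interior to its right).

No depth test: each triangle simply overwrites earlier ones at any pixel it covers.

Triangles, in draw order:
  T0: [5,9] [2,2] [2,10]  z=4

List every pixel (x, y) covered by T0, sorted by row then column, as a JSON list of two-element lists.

T0:
  2·area = 24  (B↔C swapped to make it positive)
  edge (5, 9)→(2, 10): d=(-3,1) right/bottom  bias=-1
  edge (2, 10)→(2, 2): d=(0,-8) top-left  bias=+0
  edge (2, 2)→(5, 9): d=(3,7) right/bottom  bias=-1
    (1,2)@(3, 5): e=[14,8,2] → X
    (2,2)@(5, 5): e=[12,24,-12] → .
    (1,3)@(3, 7): e=[8,8,8] → X
    (2,3)@(5, 7): e=[6,24,-6] → .
    (1,4)@(3, 9): e=[2,8,14] → X
    (2,4)@(5, 9): e=[0,24,0] → .  [on edge]
    (1,5)@(3, 11): e=[-4,8,20] → .
  covered (3 px):
    . . . .
    . . . .
    . X . .
    . X . .
    . X . .
    . . . .

Final: [[1,2],[1,3],[1,4]]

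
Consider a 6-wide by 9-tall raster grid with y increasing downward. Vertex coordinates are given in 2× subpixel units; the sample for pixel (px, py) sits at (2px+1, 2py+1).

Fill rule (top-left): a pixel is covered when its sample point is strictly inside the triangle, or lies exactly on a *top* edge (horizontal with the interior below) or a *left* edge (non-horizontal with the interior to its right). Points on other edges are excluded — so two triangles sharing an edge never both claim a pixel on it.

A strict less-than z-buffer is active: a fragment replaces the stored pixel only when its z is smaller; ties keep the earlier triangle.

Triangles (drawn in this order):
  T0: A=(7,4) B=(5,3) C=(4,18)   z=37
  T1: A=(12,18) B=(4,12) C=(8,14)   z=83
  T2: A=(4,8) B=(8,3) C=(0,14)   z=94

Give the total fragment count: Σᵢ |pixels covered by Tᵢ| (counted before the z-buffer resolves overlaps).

T0:
  2·area = 31  (B↔C swapped to make it positive)
  edge (7, 4)→(4, 18): d=(-3,14) right/bottom  bias=-1
  edge (4, 18)→(5, 3): d=(1,-15) top-left  bias=+0
  edge (5, 3)→(7, 4): d=(2,1) right/bottom  bias=-1
    (0,0)@(1, 1): e=[93,-62,0] → .  [on edge]
    (2,1)@(5, 3): e=[31,0,0] → .  [on edge]
    (2,2)@(5, 5): e=[25,2,4] → X
    (3,2)@(7, 5): e=[-3,32,2] → .
    (4,2)@(9, 5): e=[-31,62,0] → .  [on edge]
    (2,3)@(5, 7): e=[19,4,8] → X
    (3,3)@(7, 7): e=[-9,34,6] → .
    (2,4)@(5, 9): e=[13,6,12] → X
    (3,4)@(7, 9): e=[-15,36,10] → .
    (2,5)@(5, 11): e=[7,8,16] → X
    (3,5)@(7, 11): e=[-21,38,14] → .
    (2,6)@(5, 13): e=[1,10,20] → X
  covered (5 px):
    . . . . . .
    . . . . . .
    . . X . . .
    . . X . . .
    . . X . . .
    . . X . . .
    . . X . . .
    . . . . . .
    . . . . . .
T1:
  2·area = 8
  edge (12, 18)→(4, 12): d=(-8,-6) top-left  bias=+0
  edge (4, 12)→(8, 14): d=(4,2) right/bottom  bias=-1
  edge (8, 14)→(12, 18): d=(4,4) right/bottom  bias=-1
    (0,3)@(1, 7): e=[22,-14,0] → .  [on edge]
    (1,4)@(3, 9): e=[18,-10,0] → .  [on edge]
    (2,5)@(5, 11): e=[14,-6,0] → .  [on edge]
    (3,6)@(7, 13): e=[10,-2,0] → .  [on edge]
    (4,7)@(9, 15): e=[6,2,0] → .  [on edge]
    (5,8)@(11, 17): e=[2,6,0] → .  [on edge]
  covered (0 px):
    . . . . . .
    . . . . . .
    . . . . . .
    . . . . . .
    . . . . . .
    . . . . . .
    . . . . . .
    . . . . . .
    . . . . . .
T2:
  2·area = 4
  edge (4, 8)→(8, 3): d=(4,-5) top-left  bias=+0
  edge (8, 3)→(0, 14): d=(-8,11) right/bottom  bias=-1
  edge (0, 14)→(4, 8): d=(4,-6) top-left  bias=+0
    (2,3)@(5, 7): e=[1,1,2] → X
    (3,3)@(7, 7): e=[11,-21,14] → .
    (2,4)@(5, 9): e=[9,-15,10] → .
  covered (1 px):
    . . . . . .
    . . . . . .
    . . . . . .
    . . X . . .
    . . . . . .
    . . . . . .
    . . . . . .
    . . . . . .
    . . . . . .

Final: 6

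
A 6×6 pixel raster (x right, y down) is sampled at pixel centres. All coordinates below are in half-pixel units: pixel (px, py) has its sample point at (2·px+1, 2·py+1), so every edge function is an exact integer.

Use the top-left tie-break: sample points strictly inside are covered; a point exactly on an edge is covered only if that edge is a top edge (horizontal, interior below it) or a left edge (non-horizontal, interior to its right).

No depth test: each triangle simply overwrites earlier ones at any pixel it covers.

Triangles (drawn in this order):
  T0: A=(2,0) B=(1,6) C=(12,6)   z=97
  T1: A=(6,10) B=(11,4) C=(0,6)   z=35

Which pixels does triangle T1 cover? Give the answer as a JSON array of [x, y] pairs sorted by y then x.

T0:
  2·area = 66  (B↔C swapped to make it positive)
  edge (2, 0)→(12, 6): d=(10,6) right/bottom  bias=-1
  edge (12, 6)→(1, 6): d=(-11,0) right/bottom  bias=-1
  edge (1, 6)→(2, 0): d=(1,-6) top-left  bias=+0
    (1,0)@(3, 1): e=[4,55,7] → #
    (2,0)@(5, 1): e=[-8,55,19] → ·
    (1,1)@(3, 3): e=[24,33,9] → #
    (2,1)@(5, 3): e=[12,33,21] → #
    (3,1)@(7, 3): e=[0,33,33] → ·  [on edge]
    (1,2)@(3, 5): e=[44,11,11] → #
    (3,2)@(7, 5): e=[20,11,35] → #
    (4,2)@(9, 5): e=[8,11,47] → #
    (5,2)@(11, 5): e=[-4,11,59] → ·
    (1,3)@(3, 7): e=[64,-11,13] → ·
    (2,3)@(5, 7): e=[52,-11,25] → ·
    (3,3)@(7, 7): e=[40,-11,37] → ·
  covered (7 px):
    · # · · · ·
    · # # · · ·
    · # # # # ·
    · · · · · ·
    · · · · · ·
    · · · · · ·
T1:
  2·area = 56  (B↔C swapped to make it positive)
  edge (6, 10)→(0, 6): d=(-6,-4) top-left  bias=+0
  edge (0, 6)→(11, 4): d=(11,-2) top-left  bias=+0
  edge (11, 4)→(6, 10): d=(-5,6) right/bottom  bias=-1
    (3,2)@(7, 5): e=[34,3,19] → #
    (4,2)@(9, 5): e=[42,7,7] → #
    (5,2)@(11, 5): e=[50,11,-5] → ·
    (1,3)@(3, 7): e=[6,17,33] → #
    (2,3)@(5, 7): e=[14,21,21] → #
    (4,3)@(9, 7): e=[30,29,-3] → ·
    (1,4)@(3, 9): e=[-6,39,23] → ·
    (2,4)@(5, 9): e=[2,43,11] → #
    (3,4)@(7, 9): e=[10,47,-1] → ·
    (2,5)@(5, 11): e=[-10,65,1] → ·
  covered (6 px):
    · · · · · ·
    · · · · · ·
    · · · # # ·
    · # # # · ·
    · · # · · ·
    · · · · · ·

Result: [[3,2],[4,2],[1,3],[2,3],[3,3],[2,4]]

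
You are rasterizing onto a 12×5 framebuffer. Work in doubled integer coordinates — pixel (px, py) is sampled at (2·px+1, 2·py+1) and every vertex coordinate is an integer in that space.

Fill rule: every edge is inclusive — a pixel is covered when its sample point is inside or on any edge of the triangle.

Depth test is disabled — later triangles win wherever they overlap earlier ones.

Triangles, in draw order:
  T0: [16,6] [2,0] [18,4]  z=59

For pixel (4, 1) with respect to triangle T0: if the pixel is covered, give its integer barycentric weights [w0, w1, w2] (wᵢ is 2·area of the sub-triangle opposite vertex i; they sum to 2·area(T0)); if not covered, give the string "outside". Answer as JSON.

T0:
  2·area = 40
  edge (16, 6)→(2, 0): d=(-14,-6) inclusive
  edge (2, 0)→(18, 4): d=(16,4) inclusive
  edge (18, 4)→(16, 6): d=(-2,2) inclusive
    (2,0)@(5, 1): e=[4,4,32] → #
    (3,0)@(7, 1): e=[16,-4,28] → ·
    (10,0)@(21, 1): e=[100,-60,0] → ·  [on edge]
    (2,1)@(5, 3): e=[-24,36,28] → ·
    (4,1)@(9, 3): e=[0,20,20] → #  [on edge]
    (5,1)@(11, 3): e=[12,12,16] → #
    (6,1)@(13, 3): e=[24,4,12] → #
    (7,1)@(15, 3): e=[36,-4,8] → ·
    (9,1)@(19, 3): e=[60,-20,0] → ·  [on edge]
    (4,2)@(9, 5): e=[-28,52,16] → ·
    (5,2)@(11, 5): e=[-16,44,12] → ·
    (6,2)@(13, 5): e=[-4,36,8] → ·
    (8,2)@(17, 5): e=[20,20,0] → #  [on edge]
    (7,3)@(15, 7): e=[-20,60,0] → ·  [on edge]
    (6,4)@(13, 9): e=[-60,100,0] → ·  [on edge]
    (11,4)@(23, 9): e=[0,60,-20] → ·  [on edge]
  covered (6 px):
    · · # · · · · · · · · ·
    · · · · # # # · · · · ·
    · · · · · · · # # · · ·
    · · · · · · · · · · · ·
    · · · · · · · · · · · ·

Result: [20,20,0]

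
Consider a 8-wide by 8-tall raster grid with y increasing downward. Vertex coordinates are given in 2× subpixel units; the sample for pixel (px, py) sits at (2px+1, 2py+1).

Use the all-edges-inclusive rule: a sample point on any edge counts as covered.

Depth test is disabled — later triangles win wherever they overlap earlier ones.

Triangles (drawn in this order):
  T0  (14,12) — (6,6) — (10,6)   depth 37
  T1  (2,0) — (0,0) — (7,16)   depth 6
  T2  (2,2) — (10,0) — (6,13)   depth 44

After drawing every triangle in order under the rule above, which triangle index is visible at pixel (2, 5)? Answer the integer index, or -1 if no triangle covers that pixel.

T0:
  2·area = 24
  edge (14, 12)→(6, 6): d=(-8,-6) inclusive
  edge (6, 6)→(10, 6): d=(4,0) inclusive
  edge (10, 6)→(14, 12): d=(4,6) inclusive
    (4,3)@(9, 7): e=[10,4,10] → █
    (5,3)@(11, 7): e=[22,4,-2] → ·
    (4,4)@(9, 9): e=[-6,12,18] → ·
    (5,4)@(11, 9): e=[6,12,6] → █
    (6,4)@(13, 9): e=[18,12,-6] → ·
    (5,5)@(11, 11): e=[-10,20,14] → ·
    (6,5)@(13, 11): e=[2,20,2] → █
    (7,5)@(15, 11): e=[14,20,-10] → ·
    (6,6)@(13, 13): e=[-14,28,10] → ·
  covered (3 px):
    · · · · · · · ·
    · · · · · · · ·
    · · · · · · · ·
    · · · · █ · · ·
    · · · · · █ · ·
    · · · · · · █ ·
    · · · · · · · ·
    · · · · · · · ·
T1:
  2·area = 32  (B↔C swapped to make it positive)
  edge (2, 0)→(7, 16): d=(5,16) inclusive
  edge (7, 16)→(0, 0): d=(-7,-16) inclusive
  edge (0, 0)→(2, 0): d=(2,0) inclusive
    (0,0)@(1, 1): e=[21,9,2] → █
    (1,0)@(3, 1): e=[-11,41,2] → ·
    (0,1)@(1, 3): e=[31,-5,6] → ·
    (1,2)@(3, 5): e=[9,13,10] → █
    (2,2)@(5, 5): e=[-23,45,10] → ·
    (1,3)@(3, 7): e=[19,-1,14] → ·
    (2,5)@(5, 11): e=[7,3,22] → █
    (3,5)@(7, 11): e=[-25,35,22] → ·
    (2,6)@(5, 13): e=[17,-11,26] → ·
  covered (3 px):
    █ · · · · · · ·
    · · · · · · · ·
    · █ · · · · · ·
    · · · · · · · ·
    · · · · · · · ·
    · · █ · · · · ·
    · · · · · · · ·
    · · · · · · · ·
T2:
  2·area = 96
  edge (2, 2)→(10, 0): d=(8,-2) inclusive
  edge (10, 0)→(6, 13): d=(-4,13) inclusive
  edge (6, 13)→(2, 2): d=(-4,-11) inclusive
    (3,0)@(7, 1): e=[2,35,59] → █
    (4,0)@(9, 1): e=[6,9,81] → █
    (5,0)@(11, 1): e=[10,-17,103] → ·
    (1,1)@(3, 3): e=[10,79,7] → █
    (2,1)@(5, 3): e=[14,53,29] → █
    (5,1)@(11, 3): e=[26,-25,95] → ·
    (1,2)@(3, 5): e=[26,71,-1] → ·
    (2,2)@(5, 5): e=[30,45,21] → █
    (4,2)@(9, 5): e=[38,-7,65] → ·
    (2,3)@(5, 7): e=[46,37,13] → █
    (4,3)@(9, 7): e=[54,-15,57] → ·
    (2,4)@(5, 9): e=[62,29,5] → █
  covered (12 px):
    · · · █ █ · · ·
    · █ █ █ █ · · ·
    · · █ █ · · · ·
    · · █ █ · · · ·
    · · █ █ · · · ·
    · · · · · · · ·
    · · · · · · · ·
    · · · · · · · ·

Z-buffer (winner per pixel, '.' = empty):
  1 . . 2 2 . . .
  . 2 2 2 2 . . .
  . 1 2 2 . . . .
  . . 2 2 0 . . .
  . . 2 2 . 0 . .
  . . 1 . . . 0 .
  . . . . . . . .
  . . . . . . . .

Result: 1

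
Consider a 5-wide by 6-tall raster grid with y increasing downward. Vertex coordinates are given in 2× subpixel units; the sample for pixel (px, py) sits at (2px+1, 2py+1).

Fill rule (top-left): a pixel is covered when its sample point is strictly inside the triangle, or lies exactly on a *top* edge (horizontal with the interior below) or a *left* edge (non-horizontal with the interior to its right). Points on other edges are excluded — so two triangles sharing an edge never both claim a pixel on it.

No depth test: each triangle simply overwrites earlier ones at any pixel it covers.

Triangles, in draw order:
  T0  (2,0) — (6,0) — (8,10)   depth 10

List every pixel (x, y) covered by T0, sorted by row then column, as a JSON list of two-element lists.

T0:
  2·area = 40
  edge (2, 0)→(6, 0): d=(4,0) top-left  bias=+0
  edge (6, 0)→(8, 10): d=(2,10) right/bottom  bias=-1
  edge (8, 10)→(2, 0): d=(-6,-10) top-left  bias=+0
    (1,0)@(3, 1): e=[4,32,4] → #
    (2,0)@(5, 1): e=[4,12,24] → #
    (3,0)@(7, 1): e=[4,-8,44] → ·
    (1,1)@(3, 3): e=[12,36,-8] → ·
    (2,1)@(5, 3): e=[12,16,12] → #
    (3,1)@(7, 3): e=[12,-4,32] → ·
    (2,2)@(5, 5): e=[20,20,0] → #  [on edge]
    (3,2)@(7, 5): e=[20,0,20] → ·  [on edge]
    (2,3)@(5, 7): e=[28,24,-12] → ·
    (3,3)@(7, 7): e=[28,4,8] → #
    (4,3)@(9, 7): e=[28,-16,28] → ·
    (3,4)@(7, 9): e=[36,8,-4] → ·
  covered (5 px):
    · # # · ·
    · · # · ·
    · · # · ·
    · · · # ·
    · · · · ·
    · · · · ·

Final: [[1,0],[2,0],[2,1],[2,2],[3,3]]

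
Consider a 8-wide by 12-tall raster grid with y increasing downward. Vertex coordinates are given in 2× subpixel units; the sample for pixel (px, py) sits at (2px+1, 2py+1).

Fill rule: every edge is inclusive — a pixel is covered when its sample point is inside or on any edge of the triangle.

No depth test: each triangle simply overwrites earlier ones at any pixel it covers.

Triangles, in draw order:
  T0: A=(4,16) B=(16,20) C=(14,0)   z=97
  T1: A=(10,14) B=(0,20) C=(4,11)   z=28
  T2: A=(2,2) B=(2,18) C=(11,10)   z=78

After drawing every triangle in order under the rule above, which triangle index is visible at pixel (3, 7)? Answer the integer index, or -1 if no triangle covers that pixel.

T0:
  2·area = 232  (B↔C swapped to make it positive)
  edge (4, 16)→(14, 0): d=(10,-16) inclusive
  edge (14, 0)→(16, 20): d=(2,20) inclusive
  edge (16, 20)→(4, 16): d=(-12,-4) inclusive
    (6,1)@(13, 3): e=[14,26,192] → █
    (7,1)@(15, 3): e=[46,-14,200] → ·
    (5,2)@(11, 5): e=[2,70,160] → █
    (7,2)@(15, 5): e=[66,-10,176] → ·
    (5,3)@(11, 7): e=[22,74,136] → █
    (7,3)@(15, 7): e=[86,-6,152] → ·
    (4,4)@(9, 9): e=[10,118,104] → █
    (7,4)@(15, 9): e=[106,-2,128] → ·
    (4,5)@(9, 11): e=[30,122,80] → █
    (7,5)@(15, 11): e=[126,2,104] → █
    (3,6)@(7, 13): e=[18,166,48] → █
    (0,7)@(1, 15): e=[-58,290,0] → ·  [on edge]
    (3,8)@(7, 17): e=[58,174,0] → █  [on edge]
    (6,9)@(13, 19): e=[174,58,0] → █  [on edge]
  covered (30 px):
    · · · · · · · ·
    · · · · · · █ ·
    · · · · · █ █ ·
    · · · · · █ █ ·
    · · · · █ █ █ ·
    · · · · █ █ █ █
    · · · █ █ █ █ █
    · · █ █ █ █ █ █
    · · · █ █ █ █ █
    · · · · · · █ █
    · · · · · · · ·
    · · · · · · · ·
T1:
  2·area = 66
  edge (10, 14)→(0, 20): d=(-10,6) inclusive
  edge (0, 20)→(4, 11): d=(4,-9) inclusive
  edge (4, 11)→(10, 14): d=(6,3) inclusive
    (7,5)@(15, 11): e=[0,99,-33] → ·  [on edge]
    (2,6)@(5, 13): e=[40,17,9] → █
    (3,6)@(7, 13): e=[28,35,3] → █
    (4,6)@(9, 13): e=[16,53,-3] → ·
    (1,7)@(3, 15): e=[32,7,27] → █
    (4,7)@(9, 15): e=[-4,61,9] → ·
    (1,8)@(3, 17): e=[12,15,39] → █
    (2,8)@(5, 17): e=[0,33,33] → █  [on edge]
    (3,8)@(7, 17): e=[-12,51,27] → ·
    (0,9)@(1, 19): e=[4,5,57] → █
    (1,9)@(3, 19): e=[-8,23,51] → ·
    (2,9)@(5, 19): e=[-20,41,45] → ·
  covered (8 px):
    · · · · · · · ·
    · · · · · · · ·
    · · · · · · · ·
    · · · · · · · ·
    · · · · · · · ·
    · · · · · · · ·
    · · █ █ · · · ·
    · █ █ █ · · · ·
    · █ █ · · · · ·
    █ · · · · · · ·
    · · · · · · · ·
    · · · · · · · ·
T2:
  2·area = 144  (B↔C swapped to make it positive)
  edge (2, 2)→(11, 10): d=(9,8) inclusive
  edge (11, 10)→(2, 18): d=(-9,8) inclusive
  edge (2, 18)→(2, 2): d=(0,-16) inclusive
    (1,1)@(3, 3): e=[1,127,16] → █
    (2,1)@(5, 3): e=[-15,111,48] → ·
    (1,2)@(3, 5): e=[19,109,16] → █
    (2,2)@(5, 5): e=[3,93,48] → █
    (3,2)@(7, 5): e=[-13,77,80] → ·
    (1,3)@(3, 7): e=[37,91,16] → █
    (3,3)@(7, 7): e=[5,59,80] → █
    (4,3)@(9, 7): e=[-11,43,112] → ·
    (1,4)@(3, 9): e=[55,73,16] → █
    (4,4)@(9, 9): e=[7,25,112] → █
    (5,4)@(11, 9): e=[-9,9,144] → ·
    (1,5)@(3, 11): e=[73,55,16] → █
  covered (20 px):
    · · · · · · · ·
    · █ · · · · · ·
    · █ █ · · · · ·
    · █ █ █ · · · ·
    · █ █ █ █ · · ·
    · █ █ █ █ · · ·
    · █ █ █ · · · ·
    · █ █ · · · · ·
    · █ · · · · · ·
    · · · · · · · ·
    · · · · · · · ·
    · · · · · · · ·

Z-buffer (winner per pixel, '.' = empty):
  . . . . . . . .
  . 2 . . . . 0 .
  . 2 2 . . 0 0 .
  . 2 2 2 . 0 0 .
  . 2 2 2 2 0 0 .
  . 2 2 2 2 0 0 0
  . 2 2 2 0 0 0 0
  . 2 2 1 0 0 0 0
  . 2 1 0 0 0 0 0
  1 . . . . . 0 0
  . . . . . . . .
  . . . . . . . .

Answer: 1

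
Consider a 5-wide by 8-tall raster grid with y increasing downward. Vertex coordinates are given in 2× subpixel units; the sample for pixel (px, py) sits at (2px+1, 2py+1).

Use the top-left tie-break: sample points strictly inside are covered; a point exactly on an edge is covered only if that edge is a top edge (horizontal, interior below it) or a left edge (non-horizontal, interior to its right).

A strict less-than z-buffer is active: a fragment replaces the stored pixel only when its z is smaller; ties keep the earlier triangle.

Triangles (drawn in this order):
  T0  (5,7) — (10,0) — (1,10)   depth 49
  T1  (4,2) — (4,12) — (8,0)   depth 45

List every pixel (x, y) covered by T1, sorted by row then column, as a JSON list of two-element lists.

T0:
  2·area = 13  (B↔C swapped to make it positive)
  edge (5, 7)→(1, 10): d=(-4,3) right/bottom  bias=-1
  edge (1, 10)→(10, 0): d=(9,-10) top-left  bias=+0
  edge (10, 0)→(5, 7): d=(-5,7) right/bottom  bias=-1
    (2,3)@(5, 7): e=[0,13,0] → ·  [on edge]
  covered (0 px):
    · · · · ·
    · · · · ·
    · · · · ·
    · · · · ·
    · · · · ·
    · · · · ·
    · · · · ·
    · · · · ·
T1:
  2·area = 40  (B↔C swapped to make it positive)
  edge (4, 2)→(8, 0): d=(4,-2) top-left  bias=+0
  edge (8, 0)→(4, 12): d=(-4,12) right/bottom  bias=-1
  edge (4, 12)→(4, 2): d=(0,-10) top-left  bias=+0
    (3,0)@(7, 1): e=[2,8,30] → #
    (4,0)@(9, 1): e=[6,-16,50] → ·
    (2,1)@(5, 3): e=[6,24,10] → #
    (3,1)@(7, 3): e=[10,0,30] → ·  [on edge]
    (2,2)@(5, 5): e=[14,16,10] → #
    (3,2)@(7, 5): e=[18,-8,30] → ·
    (2,3)@(5, 7): e=[22,8,10] → #
    (3,3)@(7, 7): e=[26,-16,30] → ·
    (2,4)@(5, 9): e=[30,0,10] → ·  [on edge]
    (1,7)@(3, 15): e=[50,0,-10] → ·  [on edge]
  covered (4 px):
    · · · # ·
    · · # · ·
    · · # · ·
    · · # · ·
    · · · · ·
    · · · · ·
    · · · · ·
    · · · · ·

Result: [[3,0],[2,1],[2,2],[2,3]]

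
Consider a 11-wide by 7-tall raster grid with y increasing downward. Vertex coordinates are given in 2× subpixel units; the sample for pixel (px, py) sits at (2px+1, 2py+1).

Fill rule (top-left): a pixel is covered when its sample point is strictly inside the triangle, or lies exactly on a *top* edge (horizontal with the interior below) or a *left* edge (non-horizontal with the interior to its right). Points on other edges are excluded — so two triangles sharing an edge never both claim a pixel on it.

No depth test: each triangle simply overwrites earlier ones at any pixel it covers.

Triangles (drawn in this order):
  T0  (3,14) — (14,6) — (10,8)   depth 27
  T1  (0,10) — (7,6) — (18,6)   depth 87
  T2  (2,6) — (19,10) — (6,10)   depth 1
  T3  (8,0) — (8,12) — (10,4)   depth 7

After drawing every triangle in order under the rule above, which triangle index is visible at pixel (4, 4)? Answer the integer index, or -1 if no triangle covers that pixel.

T0:
  2·area = 10  (B↔C swapped to make it positive)
  edge (3, 14)→(10, 8): d=(7,-6) top-left  bias=+0
  edge (10, 8)→(14, 6): d=(4,-2) top-left  bias=+0
  edge (14, 6)→(3, 14): d=(-11,8) right/bottom  bias=-1
    (4,4)@(9, 9): e=[1,2,7] → #
    (5,4)@(11, 9): e=[13,6,-9] → ·
    (3,5)@(7, 11): e=[3,6,1] → #
    (4,5)@(9, 11): e=[15,10,-15] → ·
    (3,6)@(7, 13): e=[17,14,-21] → ·
  covered (2 px):
    · · · · · · · · · · ·
    · · · · · · · · · · ·
    · · · · · · · · · · ·
    · · · · · · · · · · ·
    · · · · # · · · · · ·
    · · · # · · · · · · ·
    · · · · · · · · · · ·
T1:
  2·area = 44
  edge (0, 10)→(7, 6): d=(7,-4) top-left  bias=+0
  edge (7, 6)→(18, 6): d=(11,0) top-left  bias=+0
  edge (18, 6)→(0, 10): d=(-18,4) right/bottom  bias=-1
    (3,3)@(7, 7): e=[7,11,26] → #
    (4,3)@(9, 7): e=[15,11,18] → #
    (5,3)@(11, 7): e=[23,11,10] → #
    (6,3)@(13, 7): e=[31,11,2] → #
    (7,3)@(15, 7): e=[39,11,-6] → ·
    (1,4)@(3, 9): e=[5,33,6] → #
    (2,4)@(5, 9): e=[13,33,-2] → ·
    (3,4)@(7, 9): e=[21,33,-10] → ·
    (4,4)@(9, 9): e=[29,33,-18] → ·
    (5,4)@(11, 9): e=[37,33,-26] → ·
    (6,4)@(13, 9): e=[45,33,-34] → ·
    (1,5)@(3, 11): e=[19,55,-30] → ·
  covered (5 px):
    · · · · · · · · · · ·
    · · · · · · · · · · ·
    · · · · · · · · · · ·
    · · · # # # # · · · ·
    · # · · · · · · · · ·
    · · · · · · · · · · ·
    · · · · · · · · · · ·
T2:
  2·area = 52
  edge (2, 6)→(19, 10): d=(17,4) right/bottom  bias=-1
  edge (19, 10)→(6, 10): d=(-13,0) right/bottom  bias=-1
  edge (6, 10)→(2, 6): d=(-4,-4) top-left  bias=+0
    (0,2)@(1, 5): e=[-13,65,0] → ·  [on edge]
    (1,3)@(3, 7): e=[13,39,0] → #  [on edge]
    (2,3)@(5, 7): e=[5,39,8] → #
    (3,3)@(7, 7): e=[-3,39,16] → ·
    (1,4)@(3, 9): e=[47,13,-8] → ·
    (2,4)@(5, 9): e=[39,13,0] → #  [on edge]
    (3,4)@(7, 9): e=[31,13,8] → #
    (4,4)@(9, 9): e=[23,13,16] → #
    (5,4)@(11, 9): e=[15,13,24] → #
    (6,4)@(13, 9): e=[7,13,32] → #
    (7,4)@(15, 9): e=[-1,13,40] → ·
    (2,5)@(5, 11): e=[73,-13,-8] → ·
    (3,5)@(7, 11): e=[65,-13,0] → ·  [on edge]
    (4,6)@(9, 13): e=[91,-39,0] → ·  [on edge]
  covered (7 px):
    · · · · · · · · · · ·
    · · · · · · · · · · ·
    · · · · · · · · · · ·
    · # # · · · · · · · ·
    · · # # # # # · · · ·
    · · · · · · · · · · ·
    · · · · · · · · · · ·
T3:
  2·area = 24  (B↔C swapped to make it positive)
  edge (8, 0)→(10, 4): d=(2,4) right/bottom  bias=-1
  edge (10, 4)→(8, 12): d=(-2,8) right/bottom  bias=-1
  edge (8, 12)→(8, 0): d=(0,-12) top-left  bias=+0
    (4,1)@(9, 3): e=[2,10,12] → #
    (5,1)@(11, 3): e=[-6,-6,36] → ·
    (4,2)@(9, 5): e=[6,6,12] → #
    (5,2)@(11, 5): e=[-2,-10,36] → ·
    (4,3)@(9, 7): e=[10,2,12] → #
    (5,3)@(11, 7): e=[2,-14,36] → ·
    (4,4)@(9, 9): e=[14,-2,12] → ·
  covered (3 px):
    · · · · · · · · · · ·
    · · · · # · · · · · ·
    · · · · # · · · · · ·
    · · · · # · · · · · ·
    · · · · · · · · · · ·
    · · · · · · · · · · ·
    · · · · · · · · · · ·

Z-buffer (winner per pixel, '.' = empty):
  . . . . . . . . . . .
  . . . . 3 . . . . . .
  . . . . 3 . . . . . .
  . 2 2 1 3 1 1 . . . .
  . 1 2 2 2 2 2 . . . .
  . . . 0 . . . . . . .
  . . . . . . . . . . .

Answer: 2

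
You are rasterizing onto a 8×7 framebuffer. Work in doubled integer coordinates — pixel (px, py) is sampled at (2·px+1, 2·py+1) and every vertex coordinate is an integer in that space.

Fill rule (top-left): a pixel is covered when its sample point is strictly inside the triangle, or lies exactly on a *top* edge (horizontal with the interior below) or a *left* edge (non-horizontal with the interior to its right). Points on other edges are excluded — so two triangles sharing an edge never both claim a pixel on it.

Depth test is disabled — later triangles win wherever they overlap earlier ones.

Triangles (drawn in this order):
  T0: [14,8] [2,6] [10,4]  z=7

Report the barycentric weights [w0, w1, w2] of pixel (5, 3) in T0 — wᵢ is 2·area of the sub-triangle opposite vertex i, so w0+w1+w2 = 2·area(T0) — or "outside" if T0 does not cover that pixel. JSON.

T0:
  2·area = 40
  edge (14, 8)→(2, 6): d=(-12,-2) top-left  bias=+0
  edge (2, 6)→(10, 4): d=(8,-2) top-left  bias=+0
  edge (10, 4)→(14, 8): d=(4,4) right/bottom  bias=-1
    (3,0)@(7, 1): e=[70,-30,0] → ·  [on edge]
    (4,1)@(9, 3): e=[50,-10,0] → ·  [on edge]
    (3,2)@(7, 5): e=[22,2,16] → #
    (4,2)@(9, 5): e=[26,6,8] → #
    (5,2)@(11, 5): e=[30,10,0] → ·  [on edge]
    (3,3)@(7, 7): e=[-2,18,24] → ·
    (4,3)@(9, 7): e=[2,22,16] → #
    (5,3)@(11, 7): e=[6,26,8] → #
    (6,3)@(13, 7): e=[10,30,0] → ·  [on edge]
    (4,4)@(9, 9): e=[-22,38,24] → ·
    (5,4)@(11, 9): e=[-18,42,16] → ·
    (7,4)@(15, 9): e=[-10,50,0] → ·  [on edge]
  covered (4 px):
    · · · · · · · ·
    · · · · · · · ·
    · · · # # · · ·
    · · · · # # · ·
    · · · · · · · ·
    · · · · · · · ·
    · · · · · · · ·

Answer: [26,8,6]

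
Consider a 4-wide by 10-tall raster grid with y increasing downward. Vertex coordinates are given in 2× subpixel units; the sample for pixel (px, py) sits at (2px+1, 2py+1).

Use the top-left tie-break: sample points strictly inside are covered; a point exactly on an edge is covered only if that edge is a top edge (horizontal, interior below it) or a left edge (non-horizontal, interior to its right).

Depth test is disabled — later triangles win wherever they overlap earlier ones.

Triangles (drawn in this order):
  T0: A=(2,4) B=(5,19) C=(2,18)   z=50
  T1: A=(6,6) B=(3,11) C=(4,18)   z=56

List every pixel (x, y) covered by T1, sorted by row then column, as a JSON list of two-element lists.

T0:
  2·area = 42
  edge (2, 4)→(5, 19): d=(3,15) right/bottom  bias=-1
  edge (5, 19)→(2, 18): d=(-3,-1) top-left  bias=+0
  edge (2, 18)→(2, 4): d=(0,-14) top-left  bias=+0
    (1,4)@(3, 9): e=[0,28,14] → ·  [on edge]
    (1,5)@(3, 11): e=[6,22,14] → #
    (2,5)@(5, 11): e=[-24,24,42] → ·
    (1,6)@(3, 13): e=[12,16,14] → #
    (2,6)@(5, 13): e=[-18,18,42] → ·
    (1,7)@(3, 15): e=[18,10,14] → #
    (2,7)@(5, 15): e=[-12,12,42] → ·
    (1,8)@(3, 17): e=[24,4,14] → #
    (2,8)@(5, 17): e=[-6,6,42] → ·
    (1,9)@(3, 19): e=[30,-2,14] → ·
    (2,9)@(5, 19): e=[0,0,42] → ·  [on edge]
  covered (4 px):
    · · · ·
    · · · ·
    · · · ·
    · · · ·
    · · · ·
    · # · ·
    · # · ·
    · # · ·
    · # · ·
    · · · ·
T1:
  2·area = 26  (B↔C swapped to make it positive)
  edge (6, 6)→(4, 18): d=(-2,12) right/bottom  bias=-1
  edge (4, 18)→(3, 11): d=(-1,-7) top-left  bias=+0
  edge (3, 11)→(6, 6): d=(3,-5) top-left  bias=+0
    (2,4)@(5, 9): e=[6,16,4] → #
    (3,4)@(7, 9): e=[-18,30,14] → ·
    (1,5)@(3, 11): e=[26,0,0] → #  [on edge]
    (3,5)@(7, 11): e=[-22,28,20] → ·
    (1,6)@(3, 13): e=[22,-2,6] → ·
    (2,6)@(5, 13): e=[-2,12,16] → ·
  covered (3 px):
    · · · ·
    · · · ·
    · · · ·
    · · · ·
    · · # ·
    · # # ·
    · · · ·
    · · · ·
    · · · ·
    · · · ·

Answer: [[2,4],[1,5],[2,5]]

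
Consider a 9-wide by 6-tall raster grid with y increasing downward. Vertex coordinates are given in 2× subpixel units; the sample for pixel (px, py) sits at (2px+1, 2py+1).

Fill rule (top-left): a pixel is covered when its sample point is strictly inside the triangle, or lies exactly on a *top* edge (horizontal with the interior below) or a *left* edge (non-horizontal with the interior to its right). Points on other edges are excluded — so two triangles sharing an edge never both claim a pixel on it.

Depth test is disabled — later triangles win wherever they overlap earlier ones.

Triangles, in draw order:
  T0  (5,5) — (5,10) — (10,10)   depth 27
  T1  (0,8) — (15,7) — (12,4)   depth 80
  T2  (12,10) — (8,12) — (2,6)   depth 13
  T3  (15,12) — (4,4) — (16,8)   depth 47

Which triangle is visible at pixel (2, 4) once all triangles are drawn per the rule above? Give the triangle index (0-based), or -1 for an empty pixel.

T0:
  2·area = 25  (B↔C swapped to make it positive)
  edge (5, 5)→(10, 10): d=(5,5) right/bottom  bias=-1
  edge (10, 10)→(5, 10): d=(-5,0) right/bottom  bias=-1
  edge (5, 10)→(5, 5): d=(0,-5) top-left  bias=+0
    (0,0)@(1, 1): e=[0,45,-20] → ·  [on edge]
    (2,0)@(5, 1): e=[-20,45,0] → ·  [on edge]
    (1,1)@(3, 3): e=[0,35,-10] → ·  [on edge]
    (2,1)@(5, 3): e=[-10,35,0] → ·  [on edge]
    (2,2)@(5, 5): e=[0,25,0] → ·  [on edge]
    (2,3)@(5, 7): e=[10,15,0] → █  [on edge]
    (3,3)@(7, 7): e=[0,15,10] → ·  [on edge]
    (2,4)@(5, 9): e=[20,5,0] → █  [on edge]
    (3,4)@(7, 9): e=[10,5,10] → █
    (4,4)@(9, 9): e=[0,5,20] → ·  [on edge]
    (2,5)@(5, 11): e=[30,-5,0] → ·  [on edge]
    (3,5)@(7, 11): e=[20,-5,10] → ·
    (5,5)@(11, 11): e=[0,-5,30] → ·  [on edge]
  covered (3 px):
    · · · · · · · · ·
    · · · · · · · · ·
    · · · · · · · · ·
    · · █ · · · · · ·
    · · █ █ · · · · ·
    · · · · · · · · ·
T1:
  2·area = 48  (B↔C swapped to make it positive)
  edge (0, 8)→(12, 4): d=(12,-4) top-left  bias=+0
  edge (12, 4)→(15, 7): d=(3,3) right/bottom  bias=-1
  edge (15, 7)→(0, 8): d=(-15,1) right/bottom  bias=-1
    (4,0)@(9, 1): e=[-48,0,96] → ·  [on edge]
    (5,1)@(11, 3): e=[-16,0,64] → ·  [on edge]
    (7,1)@(15, 3): e=[0,-12,60] → ·  [on edge]
    (4,2)@(9, 5): e=[0,12,36] → █  [on edge]
    (5,2)@(11, 5): e=[8,6,34] → █
    (6,2)@(13, 5): e=[16,0,32] → ·  [on edge]
    (1,3)@(3, 7): e=[0,36,12] → █  [on edge]
    (2,3)@(5, 7): e=[8,30,10] → █
    (3,3)@(7, 7): e=[16,24,8] → █
    (6,3)@(13, 7): e=[40,6,2] → █
    (7,3)@(15, 7): e=[48,0,0] → ·  [on edge]
    (1,4)@(3, 9): e=[24,42,-18] → ·
    (8,4)@(17, 9): e=[80,0,-32] → ·  [on edge]
  covered (8 px):
    · · · · · · · · ·
    · · · · · · · · ·
    · · · · █ █ · · ·
    · █ █ █ █ █ █ · ·
    · · · · · · · · ·
    · · · · · · · · ·
T2:
  2·area = 36
  edge (12, 10)→(8, 12): d=(-4,2) right/bottom  bias=-1
  edge (8, 12)→(2, 6): d=(-6,-6) top-left  bias=+0
  edge (2, 6)→(12, 10): d=(10,4) right/bottom  bias=-1
    (0,2)@(1, 5): e=[42,0,-6] → ·  [on edge]
    (1,3)@(3, 7): e=[30,0,6] → █  [on edge]
    (2,3)@(5, 7): e=[26,12,-2] → ·
    (1,4)@(3, 9): e=[22,-12,26] → ·
    (2,4)@(5, 9): e=[18,0,18] → █  [on edge]
    (3,4)@(7, 9): e=[14,12,10] → █
    (4,4)@(9, 9): e=[10,24,2] → █
    (5,4)@(11, 9): e=[6,36,-6] → ·
    (2,5)@(5, 11): e=[10,-12,38] → ·
    (3,5)@(7, 11): e=[6,0,30] → █  [on edge]
    (5,5)@(11, 11): e=[-2,24,14] → ·
  covered (6 px):
    · · · · · · · · ·
    · · · · · · · · ·
    · · · · · · · · ·
    · █ · · · · · · ·
    · · █ █ █ · · · ·
    · · · █ █ · · · ·
T3:
  2·area = 52
  edge (15, 12)→(4, 4): d=(-11,-8) top-left  bias=+0
  edge (4, 4)→(16, 8): d=(12,4) right/bottom  bias=-1
  edge (16, 8)→(15, 12): d=(-1,4) right/bottom  bias=-1
    (0,1)@(1, 3): e=[-13,0,65] → ·  [on edge]
    (3,2)@(7, 5): e=[13,0,39] → ·  [on edge]
    (4,3)@(9, 7): e=[7,16,29] → █
    (5,3)@(11, 7): e=[23,8,21] → █
    (6,3)@(13, 7): e=[39,0,13] → ·  [on edge]
    (4,4)@(9, 9): e=[-15,40,27] → ·
    (5,4)@(11, 9): e=[1,32,19] → █
    (6,4)@(13, 9): e=[17,24,11] → █
    (7,4)@(15, 9): e=[33,16,3] → █
    (8,4)@(17, 9): e=[49,8,-5] → ·
    (5,5)@(11, 11): e=[-21,56,17] → ·
    (6,5)@(13, 11): e=[-5,48,9] → ·
  covered (6 px):
    · · · · · · · · ·
    · · · · · · · · ·
    · · · · · · · · ·
    · · · · █ █ · · ·
    · · · · · █ █ █ ·
    · · · · · · · █ ·

Z-buffer (winner per pixel, '.' = empty):
  . . . . . . . . .
  . . . . . . . . .
  . . . . 1 1 . . .
  . 2 1 1 3 3 1 . .
  . . 2 2 2 3 3 3 .
  . . . 2 2 . . 3 .

Answer: 2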